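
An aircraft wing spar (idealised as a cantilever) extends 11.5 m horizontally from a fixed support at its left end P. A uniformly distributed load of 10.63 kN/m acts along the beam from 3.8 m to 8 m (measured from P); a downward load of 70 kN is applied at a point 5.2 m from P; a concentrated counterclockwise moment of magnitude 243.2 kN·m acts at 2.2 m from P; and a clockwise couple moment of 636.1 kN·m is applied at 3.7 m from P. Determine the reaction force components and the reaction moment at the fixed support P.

Resultant of the distributed load: 10.63 × 4.2 = 44.646 kN at 5.9 m from P.
ΣF_x = 0: P_x = 0.
ΣF_y = 0: P_y − 10.63·4.2 − 70 = 0 → P_y = 114.6 kN.
ΣM about P: M_P − (10.63·4.2)·5.9 − 70·5.2 + 243.2 − 636.1 = 0 → M_P = 1020 kN·m.

P_x = 0, P_y = 114.6 kN, M_P = 1020 kN·m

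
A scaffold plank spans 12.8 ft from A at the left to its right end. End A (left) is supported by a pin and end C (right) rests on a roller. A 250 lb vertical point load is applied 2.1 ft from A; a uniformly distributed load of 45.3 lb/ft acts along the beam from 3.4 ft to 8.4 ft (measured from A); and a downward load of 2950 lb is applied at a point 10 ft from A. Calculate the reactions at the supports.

A_x = 0, A_y = 976.4 lb, C_y = 2450 lb

Resultant of the distributed load: 45.3 × 5 = 226.5 lb at 5.9 ft from A.
Taking moments about A: C_y·12.8 − 250·2.1 − (45.3·5)·5.9 − 2950·10 = 0 → C_y = 31361.35/12.8 = 2450.11 ≈ 2450 lb.
ΣF_y = 0: A_y + 2450.11 − 250 − 45.3·5 − 2950 = 0 → A_y = 976.4 lb.
ΣF_x = 0: no horizontal applied forces, so A_x = 0.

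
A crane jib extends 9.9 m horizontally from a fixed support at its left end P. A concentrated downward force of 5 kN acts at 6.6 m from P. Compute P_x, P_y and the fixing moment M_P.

P_x = 0, P_y = 5.000 kN, M_P = 33.00 kN·m

ΣF_x = 0: P_x = 0.
ΣF_y = 0: P_y − 5 = 0 → P_y = 5.000 kN.
ΣM about P: M_P − 5·6.6 = 0 → M_P = 33.00 kN·m.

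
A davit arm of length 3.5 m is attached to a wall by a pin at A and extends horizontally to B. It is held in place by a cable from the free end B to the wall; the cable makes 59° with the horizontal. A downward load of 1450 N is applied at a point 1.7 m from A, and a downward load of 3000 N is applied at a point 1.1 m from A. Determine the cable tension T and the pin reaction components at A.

T = 1922 N, A_x = 989.7 N, A_y = 2803 N

ΣM about A: T·sin59°·3.5 − 1450·1.7 − 3000·1.1 = 0 → T = 5765/(3.5·0.857167) = 1921.61 ≈ 1922 N.
ΣF_x = 0: A_x − T·cos59° = 0 → A_x = 1921.61 × 0.515038 = 989.7 N.
ΣF_y = 0: A_y + T·sin59° − 1450 − 3000 = 0 → A_y = 4450 − 1921.61 × 0.857167 = 2803 N.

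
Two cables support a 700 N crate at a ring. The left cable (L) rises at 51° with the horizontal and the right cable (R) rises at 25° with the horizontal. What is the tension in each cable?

T_L = 653.8 N, T_R = 454.0 N

ΣF_x = 0: −T_L·cos51° + T_R·cos25° = 0 → T_R = 0.694378·T_L.
ΣF_y = 0: T_L·sin51° + T_R·sin25° = 700.
Substitute: T_L·(0.777146 + 0.694378·0.422618) = 700 → T_L = 653.837 ≈ 653.8 N.
Then T_R = 0.694378 × 653.837 = 454.0 N.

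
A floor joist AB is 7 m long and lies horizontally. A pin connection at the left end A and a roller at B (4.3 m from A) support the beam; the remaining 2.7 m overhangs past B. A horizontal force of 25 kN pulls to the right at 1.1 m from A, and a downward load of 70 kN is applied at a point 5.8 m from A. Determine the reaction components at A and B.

A_x = -25.00 kN, A_y = -24.42 kN, B_y = 94.42 kN

Moments about A: B_y·4.3 − 70·5.8 = 0 → B_y = 406/4.3 = 94.4186 ≈ 94.42 kN.
ΣF_y = 0: A_y + 94.4186 − 70 = 0 → A_y = -24.42 kN.
ΣF_x = 0: A_x + 25 = 0 → A_x = -25.00 kN.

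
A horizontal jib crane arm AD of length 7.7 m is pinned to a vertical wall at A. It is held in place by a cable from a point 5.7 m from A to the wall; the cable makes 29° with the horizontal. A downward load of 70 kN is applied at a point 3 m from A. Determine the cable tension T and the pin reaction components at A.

T = 75.99 kN, A_x = 66.46 kN, A_y = 33.16 kN

ΣM about A: T·sin29°·5.7 − 70·3 = 0 → T = 210/(5.7·0.48481) = 75.9929 ≈ 75.99 kN.
ΣF_x = 0: A_x − T·cos29° = 0 → A_x = 75.9929 × 0.87462 = 66.46 kN.
ΣF_y = 0: A_y + T·sin29° − 70 = 0 → A_y = 70 − 75.9929 × 0.48481 = 33.16 kN.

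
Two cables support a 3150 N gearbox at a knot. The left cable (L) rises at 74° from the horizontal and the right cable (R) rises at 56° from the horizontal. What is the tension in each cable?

ΣF_x = 0: −T_L·cos74° + T_R·cos56° = 0 → T_R = 0.49292·T_L.
ΣF_y = 0: T_L·sin74° + T_R·sin56° = 3150.
Substitute: T_L·(0.961262 + 0.49292·0.829038) = 3150 → T_L = 2299.42 ≈ 2299 N.
Then T_R = 0.49292 × 2299.42 = 1133 N.

T_L = 2299 N, T_R = 1133 N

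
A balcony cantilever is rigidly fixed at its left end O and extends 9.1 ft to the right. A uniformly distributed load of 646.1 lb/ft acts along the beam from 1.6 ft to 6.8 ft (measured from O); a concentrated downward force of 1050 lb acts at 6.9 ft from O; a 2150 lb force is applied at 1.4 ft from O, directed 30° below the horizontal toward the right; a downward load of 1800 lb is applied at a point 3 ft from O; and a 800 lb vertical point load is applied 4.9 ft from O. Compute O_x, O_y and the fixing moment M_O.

O_x = -1862 lb, O_y = 8085 lb, M_O = 32180 lb·ft

Resultant of the distributed load: 646.1 × 5.2 = 3359.72 lb at 4.2 ft from O.
ΣF_x = 0: O_x + 2150·cos30° = 0 → O_x = -1862 lb.
ΣF_y = 0: O_y − 646.1·5.2 − 1050 − 2150·sin30° − 1800 − 800 = 0 → O_y = 8085 lb.
ΣM about O: M_O − (646.1·5.2)·4.2 − 1050·6.9 − 2150·sin30°·1.4 − 1800·3 − 800·4.9 = 0 → M_O = 32180 lb·ft.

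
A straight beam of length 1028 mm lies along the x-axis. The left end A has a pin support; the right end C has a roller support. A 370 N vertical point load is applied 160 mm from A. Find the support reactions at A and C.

A_x = 0, A_y = 312.4 N, C_y = 57.59 N

Taking moments about A: C_y·1028 − 370·160 = 0 → C_y = 59200/1028 = 57.5875 ≈ 57.59 N.
ΣF_y = 0: A_y + 57.5875 − 370 = 0 → A_y = 312.4 N.
ΣF_x = 0: no horizontal applied forces, so A_x = 0.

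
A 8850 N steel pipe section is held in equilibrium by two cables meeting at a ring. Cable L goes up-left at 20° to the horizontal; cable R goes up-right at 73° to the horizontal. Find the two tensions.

ΣF_x = 0: −T_L·cos20° + T_R·cos73° = 0 → T_R = 3.21403·T_L.
ΣF_y = 0: T_L·sin20° + T_R·sin73° = 8850.
Substitute: T_L·(0.34202 + 3.21403·0.956305) = 8850 → T_L = 2591.04 ≈ 2591 N.
Then T_R = 3.21403 × 2591.04 = 8328 N.

T_L = 2591 N, T_R = 8328 N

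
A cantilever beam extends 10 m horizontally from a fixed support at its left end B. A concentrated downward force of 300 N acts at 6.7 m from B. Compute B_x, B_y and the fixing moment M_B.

ΣF_x = 0: B_x = 0.
ΣF_y = 0: B_y − 300 = 0 → B_y = 300.0 N.
ΣM about B: M_B − 300·6.7 = 0 → M_B = 2010 N·m.

B_x = 0, B_y = 300.0 N, M_B = 2010 N·m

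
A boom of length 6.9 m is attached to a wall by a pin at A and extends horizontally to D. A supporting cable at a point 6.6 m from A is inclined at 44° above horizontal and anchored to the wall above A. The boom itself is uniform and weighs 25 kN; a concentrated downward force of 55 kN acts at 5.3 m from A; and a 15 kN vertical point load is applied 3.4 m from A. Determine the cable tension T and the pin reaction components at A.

ΣM about A: T·sin44°·6.6 − 25·3.45 − 55·5.3 − 15·3.4 = 0 → T = 428.75/(6.6·0.694658) = 93.5167 ≈ 93.52 kN.
ΣF_x = 0: A_x − T·cos44° = 0 → A_x = 93.5167 × 0.71934 = 67.27 kN.
ΣF_y = 0: A_y + T·sin44° − 25 − 55 − 15 = 0 → A_y = 95 − 93.5167 × 0.694658 = 30.04 kN.

T = 93.52 kN, A_x = 67.27 kN, A_y = 30.04 kN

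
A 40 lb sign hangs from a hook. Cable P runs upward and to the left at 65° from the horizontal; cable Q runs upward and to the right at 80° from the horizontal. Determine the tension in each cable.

T_P = 12.11 lb, T_Q = 29.47 lb

ΣF_x = 0: −T_P·cos65° + T_Q·cos80° = 0 → T_Q = 2.43376·T_P.
ΣF_y = 0: T_P·sin65° + T_Q·sin80° = 40.
Substitute: T_P·(0.906308 + 2.43376·0.984808) = 40 → T_P = 12.1099 ≈ 12.11 lb.
Then T_Q = 2.43376 × 12.1099 = 29.47 lb.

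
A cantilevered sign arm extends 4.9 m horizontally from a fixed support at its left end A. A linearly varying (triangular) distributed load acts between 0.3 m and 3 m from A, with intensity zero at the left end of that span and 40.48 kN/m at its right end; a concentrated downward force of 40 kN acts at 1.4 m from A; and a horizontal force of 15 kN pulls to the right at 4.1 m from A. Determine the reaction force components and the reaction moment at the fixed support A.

A_x = -15.00 kN, A_y = 94.65 kN, M_A = 170.8 kN·m

Resultant of the triangular load: ½ × 40.48 × 2.7 = 54.648 kN, acting at 2.1 m from A (one-third of the span from the peak).
ΣF_x = 0: A_x + 15 = 0 → A_x = -15.00 kN.
ΣF_y = 0: A_y − ½·40.48·2.7 − 40 = 0 → A_y = 94.65 kN.
ΣM about A: M_A − (½·40.48·2.7)·2.1 − 40·1.4 = 0 → M_A = 170.8 kN·m.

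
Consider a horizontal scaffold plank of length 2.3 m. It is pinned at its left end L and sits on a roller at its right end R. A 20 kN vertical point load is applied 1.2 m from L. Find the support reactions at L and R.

Moments about L: R_y·2.3 − 20·1.2 = 0 → R_y = 24/2.3 = 10.4348 ≈ 10.43 kN.
ΣF_y = 0: L_y + 10.4348 − 20 = 0 → L_y = 9.565 kN.
ΣF_x = 0: no horizontal applied forces, so L_x = 0.

L_x = 0, L_y = 9.565 kN, R_y = 10.43 kN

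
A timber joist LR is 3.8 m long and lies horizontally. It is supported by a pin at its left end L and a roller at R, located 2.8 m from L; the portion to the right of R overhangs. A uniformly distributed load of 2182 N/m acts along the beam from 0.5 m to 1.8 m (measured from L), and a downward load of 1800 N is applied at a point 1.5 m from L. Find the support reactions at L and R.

L_x = 0, L_y = 2507 N, R_y = 2129 N

Resultant of the distributed load: 2182 × 1.3 = 2836.6 N at 1.15 m from L.
Taking moments about L: R_y·2.8 − (2182·1.3)·1.15 − 1800·1.5 = 0 → R_y = 5962.09/2.8 = 2129.32 ≈ 2129 N.
ΣF_y = 0: L_y + 2129.32 − 2182·1.3 − 1800 = 0 → L_y = 2507 N.
ΣF_x = 0: no horizontal applied forces, so L_x = 0.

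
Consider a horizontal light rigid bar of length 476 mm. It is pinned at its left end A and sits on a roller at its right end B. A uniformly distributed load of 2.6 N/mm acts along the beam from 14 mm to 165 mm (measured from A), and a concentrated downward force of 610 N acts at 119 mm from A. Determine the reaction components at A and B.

A_x = 0, A_y = 776.3 N, B_y = 226.3 N

Resultant of the distributed load: 2.6 × 151 = 392.6 N at 89.5 mm from A.
Moments about A: B_y·476 − (2.6·151)·89.5 − 610·119 = 0 → B_y = 107727.7/476 = 226.319 ≈ 226.3 N.
ΣF_y = 0: A_y + 226.319 − 2.6·151 − 610 = 0 → A_y = 776.3 N.
ΣF_x = 0: no horizontal applied forces, so A_x = 0.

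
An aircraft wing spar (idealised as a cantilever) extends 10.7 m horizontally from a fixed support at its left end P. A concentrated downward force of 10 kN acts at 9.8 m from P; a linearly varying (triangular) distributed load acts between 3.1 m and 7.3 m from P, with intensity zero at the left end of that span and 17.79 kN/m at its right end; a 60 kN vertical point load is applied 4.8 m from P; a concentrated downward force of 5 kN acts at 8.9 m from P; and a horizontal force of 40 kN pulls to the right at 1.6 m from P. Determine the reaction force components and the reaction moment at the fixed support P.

P_x = -40.00 kN, P_y = 112.4 kN, M_P = 650.9 kN·m

Resultant of the triangular load: ½ × 17.79 × 4.2 = 37.359 kN, acting at 5.9 m from P (one-third of the span from the peak).
ΣF_x = 0: P_x + 40 = 0 → P_x = -40.00 kN.
ΣF_y = 0: P_y − 10 − ½·17.79·4.2 − 60 − 5 = 0 → P_y = 112.4 kN.
ΣM about P: M_P − 10·9.8 − (½·17.79·4.2)·5.9 − 60·4.8 − 5·8.9 = 0 → M_P = 650.9 kN·m.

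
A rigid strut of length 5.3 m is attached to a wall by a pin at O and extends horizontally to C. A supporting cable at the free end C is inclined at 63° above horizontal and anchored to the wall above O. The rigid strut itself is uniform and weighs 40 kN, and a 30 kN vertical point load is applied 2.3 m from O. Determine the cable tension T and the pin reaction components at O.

T = 37.06 kN, O_x = 16.82 kN, O_y = 36.98 kN

ΣM about O: T·sin63°·5.3 − 40·2.65 − 30·2.3 = 0 → T = 175/(5.3·0.891007) = 37.0579 ≈ 37.06 kN.
ΣF_x = 0: O_x − T·cos63° = 0 → O_x = 37.0579 × 0.45399 = 16.82 kN.
ΣF_y = 0: O_y + T·sin63° − 40 − 30 = 0 → O_y = 70 − 37.0579 × 0.891007 = 36.98 kN.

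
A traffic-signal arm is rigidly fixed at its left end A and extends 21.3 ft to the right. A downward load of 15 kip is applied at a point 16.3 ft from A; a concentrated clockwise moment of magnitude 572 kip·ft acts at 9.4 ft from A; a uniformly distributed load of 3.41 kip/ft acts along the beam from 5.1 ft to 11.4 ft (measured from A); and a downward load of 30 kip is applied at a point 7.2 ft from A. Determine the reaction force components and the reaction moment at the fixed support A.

Resultant of the distributed load: 3.41 × 6.3 = 21.483 kip at 8.25 ft from A.
ΣF_x = 0: A_x = 0.
ΣF_y = 0: A_y − 15 − 3.41·6.3 − 30 = 0 → A_y = 66.48 kip.
ΣM about A: M_A − 15·16.3 − 572 − (3.41·6.3)·8.25 − 30·7.2 = 0 → M_A = 1210 kip·ft.

A_x = 0, A_y = 66.48 kip, M_A = 1210 kip·ft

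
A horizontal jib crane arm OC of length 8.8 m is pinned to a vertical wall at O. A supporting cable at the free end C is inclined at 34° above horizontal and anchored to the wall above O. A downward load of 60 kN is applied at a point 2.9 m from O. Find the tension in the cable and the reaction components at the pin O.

ΣM about O: T·sin34°·8.8 − 60·2.9 = 0 → T = 174/(8.8·0.559193) = 35.3594 ≈ 35.36 kN.
ΣF_x = 0: O_x − T·cos34° = 0 → O_x = 35.3594 × 0.829038 = 29.31 kN.
ΣF_y = 0: O_y + T·sin34° − 60 = 0 → O_y = 60 − 35.3594 × 0.559193 = 40.23 kN.

T = 35.36 kN, O_x = 29.31 kN, O_y = 40.23 kN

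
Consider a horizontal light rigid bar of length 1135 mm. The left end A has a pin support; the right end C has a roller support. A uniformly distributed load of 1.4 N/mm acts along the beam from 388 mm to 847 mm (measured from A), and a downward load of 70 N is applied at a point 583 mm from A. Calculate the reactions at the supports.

Resultant of the distributed load: 1.4 × 459 = 642.6 N at 617.5 mm from A.
ΣM about A: C_y·1135 − (1.4·459)·617.5 − 70·583 = 0 → C_y = 437615.5/1135 = 385.564 ≈ 385.6 N.
ΣF_y = 0: A_y + 385.564 − 1.4·459 − 70 = 0 → A_y = 327.0 N.
ΣF_x = 0: no horizontal applied forces, so A_x = 0.

A_x = 0, A_y = 327.0 N, C_y = 385.6 N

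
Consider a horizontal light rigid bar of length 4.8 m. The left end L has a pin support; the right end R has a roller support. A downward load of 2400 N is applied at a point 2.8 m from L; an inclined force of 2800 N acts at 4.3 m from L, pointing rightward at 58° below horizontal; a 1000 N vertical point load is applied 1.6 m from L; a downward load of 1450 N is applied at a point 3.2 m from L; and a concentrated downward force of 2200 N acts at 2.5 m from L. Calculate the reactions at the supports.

L_x = -1484 N, L_y = 3452 N, R_y = 5973 N

ΣM about L: R_y·4.8 − 2400·2.8 − 2800·sin58°·4.3 − 1000·1.6 − 1450·3.2 − 2200·2.5 = 0 → R_y = 28670.5/4.8 = 5973.02 ≈ 5973 N.
ΣF_y = 0: L_y + 5973.02 − 2400 − 2800·sin58° − 1000 − 1450 − 2200 = 0 → L_y = 3452 N.
ΣF_x = 0: L_x + 2800·cos58° = 0 → L_x = -1484 N.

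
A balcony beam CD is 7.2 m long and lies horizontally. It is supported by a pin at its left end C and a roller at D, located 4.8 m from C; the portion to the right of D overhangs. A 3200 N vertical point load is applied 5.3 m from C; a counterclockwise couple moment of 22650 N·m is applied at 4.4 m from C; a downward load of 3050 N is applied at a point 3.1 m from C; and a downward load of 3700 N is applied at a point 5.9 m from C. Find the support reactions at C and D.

C_x = 0, C_y = 4618 N, D_y = 5332 N

Moments about C: D_y·4.8 − 3200·5.3 + 22650 − 3050·3.1 − 3700·5.9 = 0 → D_y = 25595/4.8 = 5332.29 ≈ 5332 N.
ΣF_y = 0: C_y + 5332.29 − 3200 − 3050 − 3700 = 0 → C_y = 4618 N.
ΣF_x = 0: no horizontal applied forces, so C_x = 0.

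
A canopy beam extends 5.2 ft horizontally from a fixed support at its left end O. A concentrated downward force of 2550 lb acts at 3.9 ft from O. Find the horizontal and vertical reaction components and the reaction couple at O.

ΣF_x = 0: O_x = 0.
ΣF_y = 0: O_y − 2550 = 0 → O_y = 2550 lb.
ΣM about O: M_O − 2550·3.9 = 0 → M_O = 9945 lb·ft.

O_x = 0, O_y = 2550 lb, M_O = 9945 lb·ft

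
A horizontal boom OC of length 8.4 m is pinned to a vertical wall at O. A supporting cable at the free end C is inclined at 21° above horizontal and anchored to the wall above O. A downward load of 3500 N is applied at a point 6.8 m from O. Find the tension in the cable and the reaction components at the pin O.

ΣM about O: T·sin21°·8.4 − 3500·6.8 = 0 → T = 23800/(8.4·0.358368) = 7906.21 ≈ 7906 N.
ΣF_x = 0: O_x − T·cos21° = 0 → O_x = 7906.21 × 0.93358 = 7381 N.
ΣF_y = 0: O_y + T·sin21° − 3500 = 0 → O_y = 3500 − 7906.21 × 0.358368 = 666.7 N.

T = 7906 N, O_x = 7381 N, O_y = 666.7 N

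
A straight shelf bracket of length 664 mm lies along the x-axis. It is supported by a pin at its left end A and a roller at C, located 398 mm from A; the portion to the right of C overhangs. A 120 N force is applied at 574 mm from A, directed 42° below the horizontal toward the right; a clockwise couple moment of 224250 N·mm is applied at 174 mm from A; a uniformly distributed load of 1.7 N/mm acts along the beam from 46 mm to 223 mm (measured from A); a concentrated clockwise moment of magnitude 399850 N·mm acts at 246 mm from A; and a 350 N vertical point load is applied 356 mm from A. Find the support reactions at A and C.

A_x = -89.18 N, A_y = -1367 N, C_y = 2099 N

Resultant of the distributed load: 1.7 × 177 = 300.9 N at 134.5 mm from A.
ΣM about A: C_y·398 − 120·sin42°·574 − 224250 − (1.7·177)·134.5 − 399850 − 350·356 = 0 → C_y = 835261/398 = 2098.65 ≈ 2099 N.
ΣF_y = 0: A_y + 2098.65 − 120·sin42° − 1.7·177 − 350 = 0 → A_y = -1367 N.
ΣF_x = 0: A_x + 120·cos42° = 0 → A_x = -89.18 N.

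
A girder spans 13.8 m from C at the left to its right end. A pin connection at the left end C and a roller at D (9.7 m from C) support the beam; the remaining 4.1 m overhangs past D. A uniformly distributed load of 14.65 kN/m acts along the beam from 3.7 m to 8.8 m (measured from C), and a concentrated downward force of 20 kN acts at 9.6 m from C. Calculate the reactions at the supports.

Resultant of the distributed load: 14.65 × 5.1 = 74.715 kN at 6.25 m from C.
Taking moments about C: D_y·9.7 − (14.65·5.1)·6.25 − 20·9.6 = 0 → D_y = 658.96875/9.7 = 67.9349 ≈ 67.93 kN.
ΣF_y = 0: C_y + 67.9349 − 14.65·5.1 − 20 = 0 → C_y = 26.78 kN.
ΣF_x = 0: no horizontal applied forces, so C_x = 0.

C_x = 0, C_y = 26.78 kN, D_y = 67.93 kN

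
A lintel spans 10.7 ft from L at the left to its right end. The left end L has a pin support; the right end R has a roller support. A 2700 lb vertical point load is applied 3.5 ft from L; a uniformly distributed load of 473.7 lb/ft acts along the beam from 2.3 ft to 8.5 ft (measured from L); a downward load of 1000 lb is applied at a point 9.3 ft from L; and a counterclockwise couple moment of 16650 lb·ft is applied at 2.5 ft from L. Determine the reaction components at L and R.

L_x = 0, L_y = 4958 lb, R_y = 1678 lb

Resultant of the distributed load: 473.7 × 6.2 = 2936.94 lb at 5.4 ft from L.
ΣM about L: R_y·10.7 − 2700·3.5 − (473.7·6.2)·5.4 − 1000·9.3 + 16650 = 0 → R_y = 17959.476/10.7 = 1678.46 ≈ 1678 lb.
ΣF_y = 0: L_y + 1678.46 − 2700 − 473.7·6.2 − 1000 = 0 → L_y = 4958 lb.
ΣF_x = 0: no horizontal applied forces, so L_x = 0.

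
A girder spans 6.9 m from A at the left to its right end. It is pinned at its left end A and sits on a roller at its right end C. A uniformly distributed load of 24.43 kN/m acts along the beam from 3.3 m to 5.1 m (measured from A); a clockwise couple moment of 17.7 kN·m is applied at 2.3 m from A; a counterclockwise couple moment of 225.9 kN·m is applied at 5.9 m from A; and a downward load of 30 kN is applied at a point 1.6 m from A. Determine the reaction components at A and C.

Resultant of the distributed load: 24.43 × 1.8 = 43.974 kN at 4.2 m from A.
Taking moments about A: C_y·6.9 − (24.43·1.8)·4.2 − 17.7 + 225.9 − 30·1.6 = 0 → C_y = 24.4908/6.9 = 3.54939 ≈ 3.549 kN.
ΣF_y = 0: A_y + 3.54939 − 24.43·1.8 − 30 = 0 → A_y = 70.42 kN.
ΣF_x = 0: no horizontal applied forces, so A_x = 0.

A_x = 0, A_y = 70.42 kN, C_y = 3.549 kN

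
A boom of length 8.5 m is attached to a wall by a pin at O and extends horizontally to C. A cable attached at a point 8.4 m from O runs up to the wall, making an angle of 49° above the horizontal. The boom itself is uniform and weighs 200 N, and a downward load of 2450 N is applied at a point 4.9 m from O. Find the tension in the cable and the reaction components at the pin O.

T = 2028 N, O_x = 1330 N, O_y = 1120 N

ΣM about O: T·sin49°·8.4 − 200·4.25 − 2450·4.9 = 0 → T = 12855/(8.4·0.75471) = 2027.74 ≈ 2028 N.
ΣF_x = 0: O_x − T·cos49° = 0 → O_x = 2027.74 × 0.656059 = 1330 N.
ΣF_y = 0: O_y + T·sin49° − 200 − 2450 = 0 → O_y = 2650 − 2027.74 × 0.75471 = 1120 N.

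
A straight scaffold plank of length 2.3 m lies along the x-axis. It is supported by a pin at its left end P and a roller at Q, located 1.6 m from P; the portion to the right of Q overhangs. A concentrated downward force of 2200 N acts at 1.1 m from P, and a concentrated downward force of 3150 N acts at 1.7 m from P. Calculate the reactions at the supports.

Moments about P: Q_y·1.6 − 2200·1.1 − 3150·1.7 = 0 → Q_y = 7775/1.6 = 4859.38 ≈ 4859 N.
ΣF_y = 0: P_y + 4859.38 − 2200 − 3150 = 0 → P_y = 490.6 N.
ΣF_x = 0: no horizontal applied forces, so P_x = 0.

P_x = 0, P_y = 490.6 N, Q_y = 4859 N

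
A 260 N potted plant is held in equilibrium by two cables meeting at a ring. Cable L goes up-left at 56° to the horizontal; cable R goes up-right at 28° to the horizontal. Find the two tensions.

ΣF_x = 0: −T_L·cos56° + T_R·cos28° = 0 → T_R = 0.633325·T_L.
ΣF_y = 0: T_L·sin56° + T_R·sin28° = 260.
Substitute: T_L·(0.829038 + 0.633325·0.469472) = 260 → T_L = 230.831 ≈ 230.8 N.
Then T_R = 0.633325 × 230.831 = 146.2 N.

T_L = 230.8 N, T_R = 146.2 N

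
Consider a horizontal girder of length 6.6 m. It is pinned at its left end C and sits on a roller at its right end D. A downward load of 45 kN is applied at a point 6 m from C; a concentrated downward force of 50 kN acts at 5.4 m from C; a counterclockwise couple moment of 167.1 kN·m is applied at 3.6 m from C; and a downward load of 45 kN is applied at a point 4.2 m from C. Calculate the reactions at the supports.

Moments about C: D_y·6.6 − 45·6 − 50·5.4 + 167.1 − 45·4.2 = 0 → D_y = 561.9/6.6 = 85.1364 ≈ 85.14 kN.
ΣF_y = 0: C_y + 85.1364 − 45 − 50 − 45 = 0 → C_y = 54.86 kN.
ΣF_x = 0: no horizontal applied forces, so C_x = 0.

C_x = 0, C_y = 54.86 kN, D_y = 85.14 kN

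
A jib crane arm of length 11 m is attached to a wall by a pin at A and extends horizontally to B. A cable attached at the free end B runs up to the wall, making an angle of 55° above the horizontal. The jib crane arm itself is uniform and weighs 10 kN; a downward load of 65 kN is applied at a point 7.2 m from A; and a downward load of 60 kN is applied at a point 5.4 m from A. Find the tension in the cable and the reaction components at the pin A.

ΣM about A: T·sin55°·11 − 10·5.5 − 65·7.2 − 60·5.4 = 0 → T = 847/(11·0.819152) = 93.9996 ≈ 94.00 kN.
ΣF_x = 0: A_x − T·cos55° = 0 → A_x = 93.9996 × 0.573576 = 53.92 kN.
ΣF_y = 0: A_y + T·sin55° − 10 − 65 − 60 = 0 → A_y = 135 − 93.9996 × 0.819152 = 58.00 kN.

T = 94.00 kN, A_x = 53.92 kN, A_y = 58.00 kN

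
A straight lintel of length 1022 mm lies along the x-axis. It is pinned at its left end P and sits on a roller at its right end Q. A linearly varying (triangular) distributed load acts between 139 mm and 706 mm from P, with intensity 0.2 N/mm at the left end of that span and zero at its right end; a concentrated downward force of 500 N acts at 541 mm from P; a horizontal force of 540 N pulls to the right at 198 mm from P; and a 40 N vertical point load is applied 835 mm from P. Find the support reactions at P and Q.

P_x = -540.0 N, P_y = 281.1 N, Q_y = 315.6 N

Resultant of the triangular load: ½ × 0.2 × 567 = 56.7 N, acting at 328 mm from P (one-third of the span from the peak).
Moments about P: Q_y·1022 − (½·0.2·567)·328 − 500·541 − 40·835 = 0 → Q_y = 322497.6/1022 = 315.555 ≈ 315.6 N.
ΣF_y = 0: P_y + 315.555 − ½·0.2·567 − 500 − 40 = 0 → P_y = 281.1 N.
ΣF_x = 0: P_x + 540 = 0 → P_x = -540.0 N.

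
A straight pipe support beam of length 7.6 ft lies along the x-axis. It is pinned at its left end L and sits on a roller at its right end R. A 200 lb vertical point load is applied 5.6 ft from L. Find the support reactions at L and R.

Taking moments about L: R_y·7.6 − 200·5.6 = 0 → R_y = 1120/7.6 = 147.368 ≈ 147.4 lb.
ΣF_y = 0: L_y + 147.368 − 200 = 0 → L_y = 52.63 lb.
ΣF_x = 0: no horizontal applied forces, so L_x = 0.

L_x = 0, L_y = 52.63 lb, R_y = 147.4 lb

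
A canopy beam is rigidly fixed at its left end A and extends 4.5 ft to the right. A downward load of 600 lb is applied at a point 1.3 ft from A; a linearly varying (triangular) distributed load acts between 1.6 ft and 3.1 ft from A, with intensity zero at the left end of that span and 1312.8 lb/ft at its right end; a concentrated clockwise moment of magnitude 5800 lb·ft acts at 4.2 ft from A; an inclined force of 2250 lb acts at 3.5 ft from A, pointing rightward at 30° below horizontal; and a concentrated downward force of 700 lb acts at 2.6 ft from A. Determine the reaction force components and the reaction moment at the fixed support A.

A_x = -1949 lb, A_y = 3410 lb, M_A = 14900 lb·ft

Resultant of the triangular load: ½ × 1312.8 × 1.5 = 984.6 lb, acting at 2.6 ft from A (one-third of the span from the peak).
ΣF_x = 0: A_x + 2250·cos30° = 0 → A_x = -1949 lb.
ΣF_y = 0: A_y − 600 − ½·1312.8·1.5 − 2250·sin30° − 700 = 0 → A_y = 3410 lb.
ΣM about A: M_A − 600·1.3 − (½·1312.8·1.5)·2.6 − 5800 − 2250·sin30°·3.5 − 700·2.6 = 0 → M_A = 14900 lb·ft.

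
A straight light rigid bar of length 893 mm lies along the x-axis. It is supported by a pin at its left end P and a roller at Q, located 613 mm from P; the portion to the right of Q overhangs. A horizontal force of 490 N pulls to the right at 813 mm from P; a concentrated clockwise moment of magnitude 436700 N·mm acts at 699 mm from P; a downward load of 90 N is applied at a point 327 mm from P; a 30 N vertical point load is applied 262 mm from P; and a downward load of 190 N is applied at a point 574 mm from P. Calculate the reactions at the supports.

Moments about P: Q_y·613 − 436700 − 90·327 − 30·262 − 190·574 = 0 → Q_y = 583050/613 = 951.142 ≈ 951.1 N.
ΣF_y = 0: P_y + 951.142 − 90 − 30 − 190 = 0 → P_y = -641.1 N.
ΣF_x = 0: P_x + 490 = 0 → P_x = -490.0 N.

P_x = -490.0 N, P_y = -641.1 N, Q_y = 951.1 N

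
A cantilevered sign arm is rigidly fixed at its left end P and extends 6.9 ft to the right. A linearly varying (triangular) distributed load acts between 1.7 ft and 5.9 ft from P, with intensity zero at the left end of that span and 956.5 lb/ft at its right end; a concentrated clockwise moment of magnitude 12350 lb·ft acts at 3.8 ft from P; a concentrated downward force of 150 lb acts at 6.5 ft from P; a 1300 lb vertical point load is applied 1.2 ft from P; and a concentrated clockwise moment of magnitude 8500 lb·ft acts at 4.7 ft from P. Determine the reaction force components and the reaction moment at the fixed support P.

P_x = 0, P_y = 3459 lb, M_P = 32420 lb·ft

Resultant of the triangular load: ½ × 956.5 × 4.2 = 2008.65 lb, acting at 4.5 ft from P (one-third of the span from the peak).
ΣF_x = 0: P_x = 0.
ΣF_y = 0: P_y − ½·956.5·4.2 − 150 − 1300 = 0 → P_y = 3459 lb.
ΣM about P: M_P − (½·956.5·4.2)·4.5 − 12350 − 150·6.5 − 1300·1.2 − 8500 = 0 → M_P = 32420 lb·ft.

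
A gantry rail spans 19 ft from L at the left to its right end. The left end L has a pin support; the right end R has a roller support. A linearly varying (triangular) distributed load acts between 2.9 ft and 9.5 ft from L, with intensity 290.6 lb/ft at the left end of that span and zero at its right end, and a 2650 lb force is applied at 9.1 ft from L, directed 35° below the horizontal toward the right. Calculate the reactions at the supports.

Resultant of the triangular load: ½ × 290.6 × 6.6 = 958.98 lb, acting at 5.1 ft from L (one-third of the span from the peak).
Taking moments about L: R_y·19 − (½·290.6·6.6)·5.1 − 2650·sin35°·9.1 = 0 → R_y = 18722.6/19 = 985.4 lb.
ΣF_y = 0: L_y + 985.4 − ½·290.6·6.6 − 2650·sin35° = 0 → L_y = 1494 lb.
ΣF_x = 0: L_x + 2650·cos35° = 0 → L_x = -2171 lb.

L_x = -2171 lb, L_y = 1494 lb, R_y = 985.4 lb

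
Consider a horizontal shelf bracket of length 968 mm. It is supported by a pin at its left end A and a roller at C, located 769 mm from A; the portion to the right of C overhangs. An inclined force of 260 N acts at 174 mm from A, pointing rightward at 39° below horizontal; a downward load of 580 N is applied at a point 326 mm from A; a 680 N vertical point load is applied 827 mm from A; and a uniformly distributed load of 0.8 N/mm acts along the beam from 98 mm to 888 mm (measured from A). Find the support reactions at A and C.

Resultant of the distributed load: 0.8 × 790 = 632 N at 493 mm from A.
ΣM about A: C_y·769 − 260·sin39°·174 − 580·326 − 680·827 − (0.8·790)·493 = 0 → C_y = 1091490/769 = 1419.36 ≈ 1419 N.
ΣF_y = 0: A_y + 1419.36 − 260·sin39° − 580 − 680 − 0.8·790 = 0 → A_y = 636.3 N.
ΣF_x = 0: A_x + 260·cos39° = 0 → A_x = -202.1 N.

A_x = -202.1 N, A_y = 636.3 N, C_y = 1419 N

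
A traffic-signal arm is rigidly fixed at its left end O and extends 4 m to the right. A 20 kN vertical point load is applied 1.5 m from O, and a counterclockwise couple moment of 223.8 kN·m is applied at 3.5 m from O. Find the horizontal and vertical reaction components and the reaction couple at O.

ΣF_x = 0: O_x = 0.
ΣF_y = 0: O_y − 20 = 0 → O_y = 20.00 kN.
ΣM about O: M_O − 20·1.5 + 223.8 = 0 → M_O = -193.8 kN·m.

O_x = 0, O_y = 20.00 kN, M_O = -193.8 kN·m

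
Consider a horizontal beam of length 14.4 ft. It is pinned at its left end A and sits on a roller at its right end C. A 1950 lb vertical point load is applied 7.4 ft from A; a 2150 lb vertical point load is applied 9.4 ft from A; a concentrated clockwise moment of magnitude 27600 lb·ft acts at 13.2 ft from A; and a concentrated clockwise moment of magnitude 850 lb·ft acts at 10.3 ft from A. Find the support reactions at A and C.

A_x = 0, A_y = -281.2 lb, C_y = 4381 lb

Moments about A: C_y·14.4 − 1950·7.4 − 2150·9.4 − 27600 − 850 = 0 → C_y = 63090/14.4 = 4381.25 ≈ 4381 lb.
ΣF_y = 0: A_y + 4381.25 − 1950 − 2150 = 0 → A_y = -281.2 lb.
ΣF_x = 0: no horizontal applied forces, so A_x = 0.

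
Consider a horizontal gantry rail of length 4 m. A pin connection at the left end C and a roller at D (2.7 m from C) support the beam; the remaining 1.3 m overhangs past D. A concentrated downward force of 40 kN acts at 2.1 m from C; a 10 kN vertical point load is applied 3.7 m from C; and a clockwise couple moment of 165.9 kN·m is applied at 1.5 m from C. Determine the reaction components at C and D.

ΣM about C: D_y·2.7 − 40·2.1 − 10·3.7 − 165.9 = 0 → D_y = 286.9/2.7 = 106.259 ≈ 106.3 kN.
ΣF_y = 0: C_y + 106.259 − 40 − 10 = 0 → C_y = -56.26 kN.
ΣF_x = 0: no horizontal applied forces, so C_x = 0.

C_x = 0, C_y = -56.26 kN, D_y = 106.3 kN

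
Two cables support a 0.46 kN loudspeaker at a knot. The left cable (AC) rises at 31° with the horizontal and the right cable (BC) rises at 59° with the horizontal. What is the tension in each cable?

ΣF_x = 0: −T_AC·cos31° + T_BC·cos59° = 0 → T_BC = 1.66428·T_AC.
ΣF_y = 0: T_AC·sin31° + T_BC·sin59° = 0.46.
Substitute: T_AC·(0.515038 + 1.66428·0.857167) = 0.46 → T_AC = 0.236918 ≈ 0.2369 kN.
Then T_BC = 1.66428 × 0.236918 = 0.3943 kN.

T_AC = 0.2369 kN, T_BC = 0.3943 kN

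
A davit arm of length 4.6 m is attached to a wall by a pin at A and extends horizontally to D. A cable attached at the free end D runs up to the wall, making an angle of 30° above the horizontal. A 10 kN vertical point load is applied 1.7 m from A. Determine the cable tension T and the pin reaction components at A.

T = 7.391 kN, A_x = 6.401 kN, A_y = 6.304 kN

ΣM about A: T·sin30°·4.6 − 10·1.7 = 0 → T = 17/(4.6·0.5) = 7.3913 ≈ 7.391 kN.
ΣF_x = 0: A_x − T·cos30° = 0 → A_x = 7.3913 × 0.866025 = 6.401 kN.
ΣF_y = 0: A_y + T·sin30° − 10 = 0 → A_y = 10 − 7.3913 × 0.5 = 6.304 kN.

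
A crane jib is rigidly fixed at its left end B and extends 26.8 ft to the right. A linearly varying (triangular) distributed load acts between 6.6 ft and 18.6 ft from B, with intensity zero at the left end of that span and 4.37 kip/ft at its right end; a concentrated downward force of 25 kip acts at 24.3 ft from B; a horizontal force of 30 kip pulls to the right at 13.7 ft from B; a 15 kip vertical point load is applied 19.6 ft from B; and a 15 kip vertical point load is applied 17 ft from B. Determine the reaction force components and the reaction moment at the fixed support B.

Resultant of the triangular load: ½ × 4.37 × 12 = 26.22 kip, acting at 14.6 ft from B (one-third of the span from the peak).
ΣF_x = 0: B_x + 30 = 0 → B_x = -30.00 kip.
ΣF_y = 0: B_y − ½·4.37·12 − 25 − 15 − 15 = 0 → B_y = 81.22 kip.
ΣM about B: M_B − (½·4.37·12)·14.6 − 25·24.3 − 15·19.6 − 15·17 = 0 → M_B = 1539 kip·ft.

B_x = -30.00 kip, B_y = 81.22 kip, M_B = 1539 kip·ft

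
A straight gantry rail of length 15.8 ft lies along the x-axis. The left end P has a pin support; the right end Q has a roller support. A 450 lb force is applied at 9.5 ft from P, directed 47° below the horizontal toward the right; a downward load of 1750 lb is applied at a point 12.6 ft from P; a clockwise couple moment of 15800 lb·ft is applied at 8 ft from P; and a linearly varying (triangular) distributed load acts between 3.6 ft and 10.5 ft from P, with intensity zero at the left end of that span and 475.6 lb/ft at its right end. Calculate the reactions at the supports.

P_x = -306.9 lb, P_y = 274.9 lb, Q_y = 3445 lb

Resultant of the triangular load: ½ × 475.6 × 6.9 = 1640.82 lb, acting at 8.2 ft from P (one-third of the span from the peak).
Moments about P: Q_y·15.8 − 450·sin47°·9.5 − 1750·12.6 − 15800 − (½·475.6·6.9)·8.2 = 0 → Q_y = 54431.3/15.8 = 3445.02 ≈ 3445 lb.
ΣF_y = 0: P_y + 3445.02 − 450·sin47° − 1750 − ½·475.6·6.9 = 0 → P_y = 274.9 lb.
ΣF_x = 0: P_x + 450·cos47° = 0 → P_x = -306.9 lb.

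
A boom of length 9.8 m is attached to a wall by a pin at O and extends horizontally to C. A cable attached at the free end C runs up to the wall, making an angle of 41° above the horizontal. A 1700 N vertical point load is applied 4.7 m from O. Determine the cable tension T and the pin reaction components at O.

ΣM about O: T·sin41°·9.8 − 1700·4.7 = 0 → T = 7990/(9.8·0.656059) = 1242.73 ≈ 1243 N.
ΣF_x = 0: O_x − T·cos41° = 0 → O_x = 1242.73 × 0.75471 = 937.9 N.
ΣF_y = 0: O_y + T·sin41° − 1700 = 0 → O_y = 1700 − 1242.73 × 0.656059 = 884.7 N.

T = 1243 N, O_x = 937.9 N, O_y = 884.7 N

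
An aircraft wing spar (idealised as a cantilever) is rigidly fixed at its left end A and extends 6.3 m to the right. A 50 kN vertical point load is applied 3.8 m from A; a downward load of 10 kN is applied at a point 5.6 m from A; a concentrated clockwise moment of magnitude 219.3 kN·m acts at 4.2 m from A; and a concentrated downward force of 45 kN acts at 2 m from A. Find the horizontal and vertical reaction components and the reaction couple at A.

ΣF_x = 0: A_x = 0.
ΣF_y = 0: A_y − 50 − 10 − 45 = 0 → A_y = 105.0 kN.
ΣM about A: M_A − 50·3.8 − 10·5.6 − 219.3 − 45·2 = 0 → M_A = 555.3 kN·m.

A_x = 0, A_y = 105.0 kN, M_A = 555.3 kN·m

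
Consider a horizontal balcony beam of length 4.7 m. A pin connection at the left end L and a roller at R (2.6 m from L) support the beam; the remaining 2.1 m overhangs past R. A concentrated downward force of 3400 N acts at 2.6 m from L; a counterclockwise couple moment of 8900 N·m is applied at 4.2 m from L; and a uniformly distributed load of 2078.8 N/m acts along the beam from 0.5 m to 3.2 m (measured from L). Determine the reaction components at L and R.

Resultant of the distributed load: 2078.8 × 2.7 = 5612.76 N at 1.85 m from L.
Moments about L: R_y·2.6 − 3400·2.6 + 8900 − (2078.8·2.7)·1.85 = 0 → R_y = 10323.606/2.6 = 3970.62 ≈ 3971 N.
ΣF_y = 0: L_y + 3970.62 − 3400 − 2078.8·2.7 = 0 → L_y = 5042 N.
ΣF_x = 0: no horizontal applied forces, so L_x = 0.

L_x = 0, L_y = 5042 N, R_y = 3971 N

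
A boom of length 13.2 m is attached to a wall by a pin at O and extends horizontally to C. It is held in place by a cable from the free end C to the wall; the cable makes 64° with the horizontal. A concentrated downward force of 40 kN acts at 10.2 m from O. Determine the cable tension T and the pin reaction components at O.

ΣM about O: T·sin64°·13.2 − 40·10.2 = 0 → T = 408/(13.2·0.898794) = 34.3895 ≈ 34.39 kN.
ΣF_x = 0: O_x − T·cos64° = 0 → O_x = 34.3895 × 0.438371 = 15.08 kN.
ΣF_y = 0: O_y + T·sin64° − 40 = 0 → O_y = 40 − 34.3895 × 0.898794 = 9.091 kN.

T = 34.39 kN, O_x = 15.08 kN, O_y = 9.091 kN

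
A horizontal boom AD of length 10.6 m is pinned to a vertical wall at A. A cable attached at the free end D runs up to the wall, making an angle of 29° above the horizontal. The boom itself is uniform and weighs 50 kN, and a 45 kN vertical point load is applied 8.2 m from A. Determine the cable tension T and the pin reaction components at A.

ΣM about A: T·sin29°·10.6 − 50·5.3 − 45·8.2 = 0 → T = 634/(10.6·0.48481) = 123.371 ≈ 123.4 kN.
ΣF_x = 0: A_x − T·cos29° = 0 → A_x = 123.371 × 0.87462 = 107.9 kN.
ΣF_y = 0: A_y + T·sin29° − 50 − 45 = 0 → A_y = 95 − 123.371 × 0.48481 = 35.19 kN.

T = 123.4 kN, A_x = 107.9 kN, A_y = 35.19 kN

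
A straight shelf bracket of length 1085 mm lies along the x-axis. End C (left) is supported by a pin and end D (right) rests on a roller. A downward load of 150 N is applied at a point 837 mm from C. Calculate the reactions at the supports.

C_x = 0, C_y = 34.29 N, D_y = 115.7 N

Taking moments about C: D_y·1085 − 150·837 = 0 → D_y = 125550/1085 = 115.714 ≈ 115.7 N.
ΣF_y = 0: C_y + 115.714 − 150 = 0 → C_y = 34.29 N.
ΣF_x = 0: no horizontal applied forces, so C_x = 0.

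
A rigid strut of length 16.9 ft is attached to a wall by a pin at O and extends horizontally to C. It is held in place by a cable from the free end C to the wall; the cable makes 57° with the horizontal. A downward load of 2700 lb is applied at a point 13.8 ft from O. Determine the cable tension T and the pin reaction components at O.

T = 2629 lb, O_x = 1432 lb, O_y = 495.3 lb

ΣM about O: T·sin57°·16.9 − 2700·13.8 = 0 → T = 37260/(16.9·0.838671) = 2628.84 ≈ 2629 lb.
ΣF_x = 0: O_x − T·cos57° = 0 → O_x = 2628.84 × 0.544639 = 1432 lb.
ΣF_y = 0: O_y + T·sin57° − 2700 = 0 → O_y = 2700 − 2628.84 × 0.838671 = 495.3 lb.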